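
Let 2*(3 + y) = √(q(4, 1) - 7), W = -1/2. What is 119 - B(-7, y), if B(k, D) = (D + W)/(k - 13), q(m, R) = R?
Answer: 4753/40 + I*√6/40 ≈ 118.82 + 0.061237*I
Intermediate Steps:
W = -½ (W = -1*½ = -½ ≈ -0.50000)
y = -3 + I*√6/2 (y = -3 + √(1 - 7)/2 = -3 + √(-6)/2 = -3 + (I*√6)/2 = -3 + I*√6/2 ≈ -3.0 + 1.2247*I)
B(k, D) = (-½ + D)/(-13 + k) (B(k, D) = (D - ½)/(k - 13) = (-½ + D)/(-13 + k))
119 - B(-7, y) = 119 - (-½ + (-3 + I*√6/2))/(-13 - 7) = 119 - (-7/2 + I*√6/2)/(-20) = 119 - (-1)*(-7/2 + I*√6/2)/20 = 119 - (7/40 - I*√6/40) = 119 + (-7/40 + I*√6/40) = 4753/40 + I*√6/40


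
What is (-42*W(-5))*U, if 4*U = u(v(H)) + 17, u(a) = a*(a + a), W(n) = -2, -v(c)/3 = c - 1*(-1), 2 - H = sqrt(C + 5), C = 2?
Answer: 6405 - 2268*sqrt(7) ≈ 404.44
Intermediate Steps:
H = 2 - sqrt(7) (H = 2 - sqrt(2 + 5) = 2 - sqrt(7) ≈ -0.64575)
v(c) = -3 - 3*c (v(c) = -3*(c - 1*(-1)) = -3*(c + 1) = -3*(1 + c) = -3 - 3*c)
u(a) = 2*a**2 (u(a) = a*(2*a) = 2*a**2)
U = 17/4 + (-9 + 3*sqrt(7))**2/2 (U = (2*(-3 - 3*(2 - sqrt(7)))**2 + 17)/4 = (2*(-3 + (-6 + 3*sqrt(7)))**2 + 17)/4 = (2*(-9 + 3*sqrt(7))**2 + 17)/4 = (17 + 2*(-9 + 3*sqrt(7))**2)/4 = 17/4 + (-9 + 3*sqrt(7))**2/2 ≈ 4.8147)
(-42*W(-5))*U = (-42*(-2))*(305/4 - 27*sqrt(7)) = 84*(305/4 - 27*sqrt(7)) = 6405 - 2268*sqrt(7)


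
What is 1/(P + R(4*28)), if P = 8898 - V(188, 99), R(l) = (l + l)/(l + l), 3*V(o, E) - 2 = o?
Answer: 3/26507 ≈ 0.00011318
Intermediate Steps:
V(o, E) = ⅔ + o/3
R(l) = 1 (R(l) = (2*l)/((2*l)) = (2*l)*(1/(2*l)) = 1)
P = 26504/3 (P = 8898 - (⅔ + (⅓)*188) = 8898 - (⅔ + 188/3) = 8898 - 1*190/3 = 8898 - 190/3 = 26504/3 ≈ 8834.7)
1/(P + R(4*28)) = 1/(26504/3 + 1) = 1/(26507/3) = 3/26507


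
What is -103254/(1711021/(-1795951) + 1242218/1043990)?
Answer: -16133049303594205/37056153794 ≈ -4.3537e+5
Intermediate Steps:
-103254/(1711021/(-1795951) + 1242218/1043990) = -103254/(1711021*(-1/1795951) + 1242218*(1/1043990)) = -103254/(-1711021/1795951 + 621109/521995) = -103254/222336922764/937477442245 = -103254*937477442245/222336922764 = -16133049303594205/37056153794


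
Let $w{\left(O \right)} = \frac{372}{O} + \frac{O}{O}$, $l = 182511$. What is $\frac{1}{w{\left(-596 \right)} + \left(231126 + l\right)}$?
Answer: $\frac{149}{61631969} \approx 2.4176 \cdot 10^{-6}$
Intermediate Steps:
$w{\left(O \right)} = 1 + \frac{372}{O}$ ($w{\left(O \right)} = \frac{372}{O} + 1 = 1 + \frac{372}{O}$)
$\frac{1}{w{\left(-596 \right)} + \left(231126 + l\right)} = \frac{1}{\frac{372 - 596}{-596} + \left(231126 + 182511\right)} = \frac{1}{\left(- \frac{1}{596}\right) \left(-224\right) + 413637} = \frac{1}{\frac{56}{149} + 413637} = \frac{1}{\frac{61631969}{149}} = \frac{149}{61631969}$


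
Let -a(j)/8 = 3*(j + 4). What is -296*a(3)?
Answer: 49728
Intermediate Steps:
a(j) = -96 - 24*j (a(j) = -24*(j + 4) = -24*(4 + j) = -8*(12 + 3*j) = -96 - 24*j)
-296*a(3) = -296*(-96 - 24*3) = -296*(-96 - 72) = -296*(-168) = 49728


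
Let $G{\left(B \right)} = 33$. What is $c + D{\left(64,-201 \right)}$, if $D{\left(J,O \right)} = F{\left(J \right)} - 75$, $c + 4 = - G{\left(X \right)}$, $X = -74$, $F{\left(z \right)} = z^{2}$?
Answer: $3984$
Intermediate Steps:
$c = -37$ ($c = -4 - 33 = -37$)
$D{\left(J,O \right)} = -75 + J^{2}$ ($D{\left(J,O \right)} = J^{2} - 75 = -75 + J^{2}$)
$c + D{\left(64,-201 \right)} = -37 - \left(75 - 64^{2}\right) = -37 + \left(-75 + 4096\right) = -37 + 4021 = 3984$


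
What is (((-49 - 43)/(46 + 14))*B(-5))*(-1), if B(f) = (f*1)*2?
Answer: -46/3 ≈ -15.333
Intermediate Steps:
B(f) = 2*f (B(f) = f*2 = 2*f)
(((-49 - 43)/(46 + 14))*B(-5))*(-1) = (((-49 - 43)/(46 + 14))*(2*(-5)))*(-1) = (-92/60*(-10))*(-1) = (-92*1/60*(-10))*(-1) = -23/15*(-10)*(-1) = (46/3)*(-1) = -46/3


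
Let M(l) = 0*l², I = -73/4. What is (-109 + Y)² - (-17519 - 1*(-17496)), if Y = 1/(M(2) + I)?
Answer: 63500088/5329 ≈ 11916.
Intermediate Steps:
I = -73/4 (I = -73*¼ = -73/4 ≈ -18.250)
M(l) = 0
Y = -4/73 (Y = 1/(0 - 73/4) = 1/(-73/4) = -4/73 ≈ -0.054795)
(-109 + Y)² - (-17519 - 1*(-17496)) = (-109 - 4/73)² - (-17519 - 1*(-17496)) = (-7961/73)² - (-17519 + 17496) = 63377521/5329 - 1*(-23) = 63377521/5329 + 23 = 63500088/5329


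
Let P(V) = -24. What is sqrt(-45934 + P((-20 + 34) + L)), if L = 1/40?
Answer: I*sqrt(45958) ≈ 214.38*I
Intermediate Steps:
L = 1/40 ≈ 0.025000
sqrt(-45934 + P((-20 + 34) + L)) = sqrt(-45934 - 24) = sqrt(-45958) = I*sqrt(45958)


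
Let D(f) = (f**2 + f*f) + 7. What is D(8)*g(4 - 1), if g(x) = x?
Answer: 405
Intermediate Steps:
D(f) = 7 + 2*f**2 (D(f) = (f**2 + f**2) + 7 = 2*f**2 + 7 = 7 + 2*f**2)
D(8)*g(4 - 1) = (7 + 2*8**2)*(4 - 1) = (7 + 2*64)*3 = (7 + 128)*3 = 135*3 = 405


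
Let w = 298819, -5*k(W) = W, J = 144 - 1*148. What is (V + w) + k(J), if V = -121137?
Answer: 888414/5 ≈ 1.7768e+5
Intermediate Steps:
J = -4 (J = 144 - 148 = -4)
k(W) = -W/5
(V + w) + k(J) = (-121137 + 298819) - ⅕*(-4) = 177682 + ⅘ = 888414/5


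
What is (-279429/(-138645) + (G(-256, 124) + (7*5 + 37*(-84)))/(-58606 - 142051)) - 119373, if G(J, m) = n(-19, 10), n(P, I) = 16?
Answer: -1106970360764909/9273363255 ≈ -1.1937e+5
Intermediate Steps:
G(J, m) = 16
(-279429/(-138645) + (G(-256, 124) + (7*5 + 37*(-84)))/(-58606 - 142051)) - 119373 = (-279429/(-138645) + (16 + (7*5 + 37*(-84)))/(-58606 - 142051)) - 119373 = (-279429*(-1/138645) + (16 + (35 - 3108))/(-200657)) - 119373 = (93143/46215 + (16 - 3073)*(-1/200657)) - 119373 = (93143/46215 - 3057*(-1/200657)) - 119373 = (93143/46215 + 3057/200657) - 119373 = 18831074206/9273363255 - 119373 = -1106970360764909/9273363255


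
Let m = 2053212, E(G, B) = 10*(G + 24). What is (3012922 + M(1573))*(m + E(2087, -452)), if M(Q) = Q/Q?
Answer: 6249772463206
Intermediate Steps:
E(G, B) = 240 + 10*G (E(G, B) = 10*(24 + G) = 240 + 10*G)
M(Q) = 1
(3012922 + M(1573))*(m + E(2087, -452)) = (3012922 + 1)*(2053212 + (240 + 10*2087)) = 3012923*(2053212 + (240 + 20870)) = 3012923*(2053212 + 21110) = 3012923*2074322 = 6249772463206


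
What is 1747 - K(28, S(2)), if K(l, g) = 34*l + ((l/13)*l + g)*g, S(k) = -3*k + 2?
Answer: 13263/13 ≈ 1020.2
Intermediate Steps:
S(k) = 2 - 3*k
K(l, g) = 34*l + g*(g + l²/13) (K(l, g) = 34*l + ((l*(1/13))*l + g)*g = 34*l + ((l/13)*l + g)*g = 34*l + (l²/13 + g)*g = 34*l + (g + l²/13)*g = 34*l + g*(g + l²/13))
1747 - K(28, S(2)) = 1747 - ((2 - 3*2)² + 34*28 + (1/13)*(2 - 3*2)*28²) = 1747 - ((2 - 6)² + 952 + (1/13)*(2 - 6)*784) = 1747 - ((-4)² + 952 + (1/13)*(-4)*784) = 1747 - (16 + 952 - 3136/13) = 1747 - 1*9448/13 = 1747 - 9448/13 = 13263/13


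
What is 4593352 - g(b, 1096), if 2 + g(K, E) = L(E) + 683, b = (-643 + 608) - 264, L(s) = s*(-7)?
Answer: 4600343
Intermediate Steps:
L(s) = -7*s
b = -299 (b = -35 - 264 = -299)
g(K, E) = 681 - 7*E (g(K, E) = -2 + (-7*E + 683) = -2 + (683 - 7*E) = 681 - 7*E)
4593352 - g(b, 1096) = 4593352 - (681 - 7*1096) = 4593352 - (681 - 7672) = 4593352 - 1*(-6991) = 4593352 + 6991 = 4600343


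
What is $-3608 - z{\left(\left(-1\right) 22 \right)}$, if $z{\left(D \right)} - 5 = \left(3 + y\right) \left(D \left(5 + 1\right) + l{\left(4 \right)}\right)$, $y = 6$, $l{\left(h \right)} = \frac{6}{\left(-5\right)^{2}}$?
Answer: $- \frac{60679}{25} \approx -2427.2$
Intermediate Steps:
$l{\left(h \right)} = \frac{6}{25}$
$z{\left(D \right)} = \frac{179}{25} + 54 D$ ($z{\left(D \right)} = 5 + \left(3 + 6\right) \left(D \left(5 + 1\right) + \frac{6}{25}\right) = 5 + 9 \left(D 6 + \frac{6}{25}\right) = 5 + 9 \left(6 D + \frac{6}{25}\right) = 5 + 9 \left(\frac{6}{25} + 6 D\right) = 5 + \left(\frac{54}{25} + 54 D\right) = \frac{179}{25} + 54 D$)
$-3608 - z{\left(\left(-1\right) 22 \right)} = -3608 - \left(\frac{179}{25} + 54 \left(\left(-1\right) 22\right)\right) = -3608 - \left(\frac{179}{25} + 54 \left(-22\right)\right) = -3608 - \left(\frac{179}{25} - 1188\right) = -3608 - - \frac{29521}{25} = -3608 + \frac{29521}{25} = - \frac{60679}{25}$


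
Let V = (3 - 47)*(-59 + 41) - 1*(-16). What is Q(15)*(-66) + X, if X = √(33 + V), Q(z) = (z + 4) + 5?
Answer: -1555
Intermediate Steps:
Q(z) = 9 + z (Q(z) = (4 + z) + 5 = 9 + z)
V = 808 (V = -44*(-18) + 16 = 792 + 16 = 808)
X = 29 (X = √(33 + 808) = √841 = 29)
Q(15)*(-66) + X = (9 + 15)*(-66) + 29 = 24*(-66) + 29 = -1584 + 29 = -1555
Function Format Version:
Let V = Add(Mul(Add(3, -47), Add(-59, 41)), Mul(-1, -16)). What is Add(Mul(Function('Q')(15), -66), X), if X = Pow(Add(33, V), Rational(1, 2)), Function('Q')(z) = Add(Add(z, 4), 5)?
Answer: -1555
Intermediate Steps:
Function('Q')(z) = Add(9, z) (Function('Q')(z) = Add(Add(4, z), 5) = Add(9, z))
V = 808 (V = Add(Mul(-44, -18), 16) = Add(792, 16) = 808)
X = 29 (X = Pow(Add(33, 808), Rational(1, 2)) = Pow(841, Rational(1, 2)) = 29)
Add(Mul(Function('Q')(15), -66), X) = Add(Mul(Add(9, 15), -66), 29) = Add(Mul(24, -66), 29) = Add(-1584, 29) = -1555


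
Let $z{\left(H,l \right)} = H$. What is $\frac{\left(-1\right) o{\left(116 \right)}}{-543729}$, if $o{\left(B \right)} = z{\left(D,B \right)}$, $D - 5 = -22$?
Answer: $- \frac{17}{543729} \approx -3.1266 \cdot 10^{-5}$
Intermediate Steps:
$D = -17$ ($D = 5 - 22 = -17$)
$o{\left(B \right)} = -17$
$\frac{\left(-1\right) o{\left(116 \right)}}{-543729} = \frac{\left(-1\right) \left(-17\right)}{-543729} = 17 \left(- \frac{1}{543729}\right) = - \frac{17}{543729}$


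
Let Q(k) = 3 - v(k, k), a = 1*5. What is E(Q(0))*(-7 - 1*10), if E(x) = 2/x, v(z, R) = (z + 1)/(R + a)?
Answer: -85/7 ≈ -12.143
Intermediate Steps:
a = 5
v(z, R) = (1 + z)/(5 + R) (v(z, R) = (z + 1)/(R + 5) = (1 + z)/(5 + R))
Q(k) = 3 - (1 + k)/(5 + k)
E(Q(0))*(-7 - 1*10) = (2/((2*(7 + 0)/(5 + 0))))*(-7 - 1*10) = (2/((2*7/5)))*(-7 - 10) = (2/((2*(1/5)*7)))*(-17) = (2/(14/5))*(-17) = (2*(5/14))*(-17) = (5/7)*(-17) = -85/7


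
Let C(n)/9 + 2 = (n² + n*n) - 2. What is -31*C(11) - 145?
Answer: -66547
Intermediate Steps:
C(n) = -36 + 18*n² (C(n) = -18 + 9*((n² + n*n) - 2) = -18 + 9*((n² + n²) - 2) = -18 + 9*(2*n² - 2) = -18 + 9*(-2 + 2*n²) = -18 + (-18 + 18*n²) = -36 + 18*n²)
-31*C(11) - 145 = -31*(-36 + 18*11²) - 145 = -31*(-36 + 18*121) - 145 = -31*(-36 + 2178) - 145 = -31*2142 - 145 = -66402 - 145 = -66547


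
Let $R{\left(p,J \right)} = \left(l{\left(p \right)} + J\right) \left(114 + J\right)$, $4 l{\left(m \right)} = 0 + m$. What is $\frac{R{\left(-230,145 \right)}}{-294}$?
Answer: $- \frac{925}{12} \approx -77.083$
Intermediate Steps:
$l{\left(m \right)} = \frac{m}{4}$ ($l{\left(m \right)} = \frac{0 + m}{4} = \frac{m}{4}$)
$R{\left(p,J \right)} = \left(114 + J\right) \left(J + \frac{p}{4}\right)$ ($R{\left(p,J \right)} = \left(\frac{p}{4} + J\right) \left(114 + J\right) = \left(J + \frac{p}{4}\right) \left(114 + J\right) = \left(114 + J\right) \left(J + \frac{p}{4}\right)$)
$\frac{R{\left(-230,145 \right)}}{-294} = \frac{145^{2} + 114 \cdot 145 + \frac{57}{2} \left(-230\right) + \frac{1}{4} \cdot 145 \left(-230\right)}{-294} = \left(21025 + 16530 - 6555 - \frac{16675}{2}\right) \left(- \frac{1}{294}\right) = \frac{45325}{2} \left(- \frac{1}{294}\right) = - \frac{925}{12}$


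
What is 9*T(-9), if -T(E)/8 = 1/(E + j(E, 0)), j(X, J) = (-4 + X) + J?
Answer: 36/11 ≈ 3.2727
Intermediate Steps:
j(X, J) = -4 + J + X
T(E) = -8/(-4 + 2*E) (T(E) = -8/(E + (-4 + 0 + E)) = -8/(E + (-4 + E)) = -8/(-4 + 2*E))
9*T(-9) = 9*(-4/(-2 - 9)) = 9*(-4/(-11)) = 9*(-4*(-1/11)) = 9*(4/11) = 36/11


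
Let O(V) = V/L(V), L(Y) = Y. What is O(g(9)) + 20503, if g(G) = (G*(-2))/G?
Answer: 20504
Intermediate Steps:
g(G) = -2 (g(G) = (-2*G)/G = -2)
O(V) = 1 (O(V) = V/V = 1)
O(g(9)) + 20503 = 1 + 20503 = 20504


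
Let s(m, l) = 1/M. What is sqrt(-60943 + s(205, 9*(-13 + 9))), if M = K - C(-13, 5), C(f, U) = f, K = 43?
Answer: I*sqrt(47779298)/28 ≈ 246.87*I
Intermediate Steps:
M = 56 (M = 43 - 1*(-13) = 43 + 13 = 56)
s(m, l) = 1/56
sqrt(-60943 + s(205, 9*(-13 + 9))) = sqrt(-60943 + 1/56) = sqrt(-3412807/56) = I*sqrt(47779298)/28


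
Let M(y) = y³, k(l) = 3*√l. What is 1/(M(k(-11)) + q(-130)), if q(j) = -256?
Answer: I/(-256*I + 297*√11) ≈ -0.00024714 + 0.00095096*I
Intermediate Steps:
1/(M(k(-11)) + q(-130)) = 1/((3*√(-11))³ - 256) = 1/((3*(I*√11))³ - 256) = 1/((3*I*√11)³ - 256) = 1/(-297*I*√11 - 256) = 1/(-256 - 297*I*√11)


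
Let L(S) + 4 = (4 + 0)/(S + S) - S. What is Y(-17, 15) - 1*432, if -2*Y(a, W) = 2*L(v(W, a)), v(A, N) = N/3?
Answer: -22099/51 ≈ -433.31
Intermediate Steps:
v(A, N) = N/3 (v(A, N) = N*(⅓) = N/3)
L(S) = -4 - S + 2/S (L(S) = -4 + ((4 + 0)/(S + S) - S) = -4 + (4/((2*S)) - S) = -4 + (4*(1/(2*S)) - S) = -4 + (2/S - S) = -4 + (-S + 2/S) = -4 - S + 2/S)
Y(a, W) = 4 - 6/a + a/3 (Y(a, W) = -(-4 - a/3 + 2/((a/3))) = -(-4 - a/3 + 2*(3/a)) = -(-4 - a/3 + 6/a) = -(-4 + 6/a - a/3) = -(-8 + 12/a - 2*a/3)/2 = 4 - 6/a + a/3)
Y(-17, 15) - 1*432 = (4 - 6/(-17) + (⅓)*(-17)) - 1*432 = (4 - 6*(-1/17) - 17/3) - 432 = (4 + 6/17 - 17/3) - 432 = -67/51 - 432 = -22099/51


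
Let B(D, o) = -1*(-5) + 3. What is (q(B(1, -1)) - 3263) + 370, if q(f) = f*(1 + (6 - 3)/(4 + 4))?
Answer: -2882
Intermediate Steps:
B(D, o) = 8 (B(D, o) = 5 + 3 = 8)
q(f) = 11*f/8 (q(f) = f*(1 + 3/8) = f*(11/8) = 11*f/8)
(q(B(1, -1)) - 3263) + 370 = ((11/8)*8 - 3263) + 370 = (11 - 3263) + 370 = -3252 + 370 = -2882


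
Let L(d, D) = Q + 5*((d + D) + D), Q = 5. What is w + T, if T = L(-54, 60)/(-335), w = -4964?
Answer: -4965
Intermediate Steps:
L(d, D) = 5 + 5*d + 10*D (L(d, D) = 5 + 5*((d + D) + D) = 5 + 5*((D + d) + D) = 5 + 5*(d + 2*D) = 5 + (5*d + 10*D) = 5 + 5*d + 10*D)
T = -1 (T = (5 + 5*(-54) + 10*60)/(-335) = (5 - 270 + 600)*(-1/335) = 335*(-1/335) = -1)
w + T = -4964 - 1 = -4965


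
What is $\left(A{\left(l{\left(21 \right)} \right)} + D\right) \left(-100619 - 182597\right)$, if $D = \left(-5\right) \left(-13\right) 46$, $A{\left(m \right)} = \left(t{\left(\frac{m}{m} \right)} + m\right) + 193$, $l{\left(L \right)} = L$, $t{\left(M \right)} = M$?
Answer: $-907707280$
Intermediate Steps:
$A{\left(m \right)} = 194 + m$ ($A{\left(m \right)} = \left(\frac{m}{m} + m\right) + 193 = \left(1 + m\right) + 193 = 194 + m$)
$D = 2990$ ($D = 65 \cdot 46 = 2990$)
$\left(A{\left(l{\left(21 \right)} \right)} + D\right) \left(-100619 - 182597\right) = \left(\left(194 + 21\right) + 2990\right) \left(-100619 - 182597\right) = \left(215 + 2990\right) \left(-283216\right) = 3205 \left(-283216\right) = -907707280$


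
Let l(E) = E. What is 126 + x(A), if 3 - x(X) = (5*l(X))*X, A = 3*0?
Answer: 129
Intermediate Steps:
A = 0
x(X) = 3 - 5*X² (x(X) = 3 - 5*X*X = 3 - 5*X²)
126 + x(A) = 126 + (3 - 5*0²) = 126 + (3 - 5*0) = 126 + (3 + 0) = 126 + 3 = 129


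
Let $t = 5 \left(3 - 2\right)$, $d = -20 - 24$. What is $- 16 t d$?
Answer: $3520$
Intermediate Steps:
$d = -44$ ($d = -20 - 24 = -44$)
$t = 5$ ($t = 5 \cdot 1 = 5$)
$- 16 t d = \left(-16\right) 5 \left(-44\right) = \left(-80\right) \left(-44\right) = 3520$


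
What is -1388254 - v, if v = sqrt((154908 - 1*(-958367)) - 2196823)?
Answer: -1388254 - 2*I*sqrt(270887) ≈ -1.3883e+6 - 1040.9*I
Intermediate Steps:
v = 2*I*sqrt(270887) (v = sqrt((154908 + 958367) - 2196823) = sqrt(1113275 - 2196823) = sqrt(-1083548) = 2*I*sqrt(270887) ≈ 1040.9*I)
-1388254 - v = -1388254 - 2*I*sqrt(270887)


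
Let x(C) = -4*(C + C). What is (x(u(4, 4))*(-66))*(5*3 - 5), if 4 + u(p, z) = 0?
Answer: -21120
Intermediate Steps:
u(p, z) = -4 (u(p, z) = -4 + 0 = -4)
x(C) = -8*C
(x(u(4, 4))*(-66))*(5*3 - 5) = (-8*(-4)*(-66))*(5*3 - 5) = (32*(-66))*(15 - 5) = -2112*10 = -21120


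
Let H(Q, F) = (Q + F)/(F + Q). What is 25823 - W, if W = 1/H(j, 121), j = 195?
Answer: 25822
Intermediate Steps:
H(Q, F) = 1 (H(Q, F) = (F + Q)/(F + Q) = 1)
W = 1 (W = 1/1 = 1)
25823 - W = 25823 - 1*1 = 25823 - 1 = 25822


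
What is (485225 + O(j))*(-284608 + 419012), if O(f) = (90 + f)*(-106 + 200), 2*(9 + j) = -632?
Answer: 62247196540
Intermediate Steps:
j = -325 (j = -9 + (½)*(-632) = -9 - 316 = -325)
O(f) = 8460 + 94*f (O(f) = (90 + f)*94 = 8460 + 94*f)
(485225 + O(j))*(-284608 + 419012) = (485225 + (8460 + 94*(-325)))*(-284608 + 419012) = (485225 + (8460 - 30550))*134404 = (485225 - 22090)*134404 = 463135*134404 = 62247196540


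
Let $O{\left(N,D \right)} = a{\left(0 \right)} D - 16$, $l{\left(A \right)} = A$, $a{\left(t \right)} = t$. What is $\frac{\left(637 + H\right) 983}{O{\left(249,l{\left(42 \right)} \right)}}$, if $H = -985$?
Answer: $\frac{85521}{4} \approx 21380.0$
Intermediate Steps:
$O{\left(N,D \right)} = -16$ ($O{\left(N,D \right)} = 0 D - 16 = 0 - 16 = -16$)
$\frac{\left(637 + H\right) 983}{O{\left(249,l{\left(42 \right)} \right)}} = \frac{\left(637 - 985\right) 983}{-16} = \left(-348\right) 983 \left(- \frac{1}{16}\right) = \left(-342084\right) \left(- \frac{1}{16}\right) = \frac{85521}{4}$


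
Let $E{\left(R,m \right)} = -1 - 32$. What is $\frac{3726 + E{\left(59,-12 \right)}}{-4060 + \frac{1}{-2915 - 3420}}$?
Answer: $- \frac{7798385}{8573367} \approx -0.90961$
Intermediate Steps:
$E{\left(R,m \right)} = -33$ ($E{\left(R,m \right)} = -1 - 32 = -33$)
$\frac{3726 + E{\left(59,-12 \right)}}{-4060 + \frac{1}{-2915 - 3420}} = \frac{3726 - 33}{-4060 + \frac{1}{-2915 - 3420}} = \frac{3693}{-4060 + \frac{1}{-6335}} = \frac{3693}{-4060 - \frac{1}{6335}} = \frac{3693}{- \frac{25720101}{6335}} = 3693 \left(- \frac{6335}{25720101}\right) = - \frac{7798385}{8573367}$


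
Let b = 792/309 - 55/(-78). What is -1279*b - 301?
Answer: -36000937/8034 ≈ -4481.1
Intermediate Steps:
b = 26257/8034 (b = 792*(1/309) - 55*(-1/78) = 264/103 + 55/78 = 26257/8034 ≈ 3.2682)
-1279*b - 301 = -1279*26257/8034 - 301 = -33582703/8034 - 301 = -36000937/8034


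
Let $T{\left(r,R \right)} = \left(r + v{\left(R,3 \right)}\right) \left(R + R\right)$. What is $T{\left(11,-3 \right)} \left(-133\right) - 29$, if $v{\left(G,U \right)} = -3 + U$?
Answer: $8749$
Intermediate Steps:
$T{\left(r,R \right)} = 2 R r$ ($T{\left(r,R \right)} = \left(r + \left(-3 + 3\right)\right) \left(R + R\right) = \left(r + 0\right) 2 R = r 2 R = 2 R r$)
$T{\left(11,-3 \right)} \left(-133\right) - 29 = 2 \left(-3\right) 11 \left(-133\right) - 29 = \left(-66\right) \left(-133\right) - 29 = 8778 - 29 = 8749$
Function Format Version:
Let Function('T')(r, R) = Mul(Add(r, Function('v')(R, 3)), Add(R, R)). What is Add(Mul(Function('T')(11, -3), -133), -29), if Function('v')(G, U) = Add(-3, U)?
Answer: 8749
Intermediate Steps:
Function('T')(r, R) = Mul(2, R, r) (Function('T')(r, R) = Mul(Add(r, Add(-3, 3)), Add(R, R)) = Mul(Add(r, 0), Mul(2, R)) = Mul(r, Mul(2, R)) = Mul(2, R, r))
Add(Mul(Function('T')(11, -3), -133), -29) = Add(Mul(Mul(2, -3, 11), -133), -29) = Add(Mul(-66, -133), -29) = Add(8778, -29) = 8749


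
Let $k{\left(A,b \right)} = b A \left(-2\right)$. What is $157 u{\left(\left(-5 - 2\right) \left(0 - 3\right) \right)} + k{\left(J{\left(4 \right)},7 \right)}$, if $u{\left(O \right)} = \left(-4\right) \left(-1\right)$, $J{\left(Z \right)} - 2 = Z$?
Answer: $544$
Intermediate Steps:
$J{\left(Z \right)} = 2 + Z$
$u{\left(O \right)} = 4$
$k{\left(A,b \right)} = - 2 A b$ ($k{\left(A,b \right)} = A b \left(-2\right) = - 2 A b$)
$157 u{\left(\left(-5 - 2\right) \left(0 - 3\right) \right)} + k{\left(J{\left(4 \right)},7 \right)} = 157 \cdot 4 - 2 \left(2 + 4\right) 7 = 628 - 12 \cdot 7 = 628 - 84 = 544$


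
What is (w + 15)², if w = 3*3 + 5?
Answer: 841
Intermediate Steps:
w = 14 (w = 9 + 5 = 14)
(w + 15)² = (14 + 15)² = 29² = 841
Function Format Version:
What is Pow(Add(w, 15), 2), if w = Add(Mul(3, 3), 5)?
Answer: 841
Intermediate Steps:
w = 14 (w = Add(9, 5) = 14)
Pow(Add(w, 15), 2) = Pow(Add(14, 15), 2) = Pow(29, 2) = 841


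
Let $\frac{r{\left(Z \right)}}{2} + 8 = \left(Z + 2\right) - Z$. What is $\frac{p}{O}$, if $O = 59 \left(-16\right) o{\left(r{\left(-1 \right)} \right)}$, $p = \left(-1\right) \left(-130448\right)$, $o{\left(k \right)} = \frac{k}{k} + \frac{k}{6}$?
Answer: $\frac{8153}{59} \approx 138.19$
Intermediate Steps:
$r{\left(Z \right)} = -12$ ($r{\left(Z \right)} = -16 + 2 \left(\left(Z + 2\right) - Z\right) = -16 + 2 \left(\left(2 + Z\right) - Z\right) = -16 + 2 \cdot 2 = -16 + 4 = -12$)
$o{\left(k \right)} = 1 + \frac{k}{6}$ ($o{\left(k \right)} = 1 + k \frac{1}{6} = 1 + \frac{k}{6}$)
$p = 130448$
$O = 944$ ($O = 59 \left(-16\right) \left(1 + \frac{1}{6} \left(-12\right)\right) = - 944 \left(1 - 2\right) = \left(-944\right) \left(-1\right) = 944$)
$\frac{p}{O} = \frac{130448}{944} = 130448 \cdot \frac{1}{944} = \frac{8153}{59}$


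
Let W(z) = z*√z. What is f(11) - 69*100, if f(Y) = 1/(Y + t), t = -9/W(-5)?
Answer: -104920025/15206 + 45*I*√5/15206 ≈ -6899.9 + 0.0066173*I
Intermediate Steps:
W(z) = z^(3/2)
t = -9*I*√5/25 ≈ -0.80498*I
f(Y) = 1/(Y - 9*I*√5/25)
f(11) - 69*100 = 25/(25*11 - 9*I*√5) - 69*100 = 25/(275 - 9*I*√5) - 6900 = -6900 + 25/(275 - 9*I*√5)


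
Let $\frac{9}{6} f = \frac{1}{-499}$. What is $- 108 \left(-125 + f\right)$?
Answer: $\frac{6736572}{499} \approx 13500.0$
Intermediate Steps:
$f = - \frac{2}{1497}$ ($f = \frac{2}{3 \left(-499\right)} = \frac{2}{3} \left(- \frac{1}{499}\right) = - \frac{2}{1497} \approx -0.001336$)
$- 108 \left(-125 + f\right) = - 108 \left(-125 - \frac{2}{1497}\right) = \left(-108\right) \left(- \frac{187127}{1497}\right) = \frac{6736572}{499}$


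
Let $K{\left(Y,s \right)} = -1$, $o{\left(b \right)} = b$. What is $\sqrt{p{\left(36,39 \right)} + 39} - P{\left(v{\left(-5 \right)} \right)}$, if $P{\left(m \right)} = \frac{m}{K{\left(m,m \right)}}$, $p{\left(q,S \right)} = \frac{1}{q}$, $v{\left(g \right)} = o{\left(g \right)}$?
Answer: $-5 + \frac{\sqrt{1405}}{6} \approx 1.2472$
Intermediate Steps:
$v{\left(g \right)} = g$
$P{\left(m \right)} = - m$ ($P{\left(m \right)} = \frac{m}{-1} = m \left(-1\right) = - m$)
$\sqrt{p{\left(36,39 \right)} + 39} - P{\left(v{\left(-5 \right)} \right)} = \sqrt{\frac{1}{36} + 39} - \left(-1\right) \left(-5\right) = \sqrt{\frac{1}{36} + 39} - 5 = \sqrt{\frac{1405}{36}} - 5 = \frac{\sqrt{1405}}{6} - 5 = -5 + \frac{\sqrt{1405}}{6}$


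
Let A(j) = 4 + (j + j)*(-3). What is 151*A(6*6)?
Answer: -32012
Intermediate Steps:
A(j) = 4 - 6*j (A(j) = 4 + (2*j)*(-3) = 4 - 6*j)
151*A(6*6) = 151*(4 - 36*6) = 151*(4 - 6*36) = 151*(4 - 216) = 151*(-212) = -32012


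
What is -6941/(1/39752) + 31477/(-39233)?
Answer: -10825115720733/39233 ≈ -2.7592e+8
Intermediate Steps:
-6941/(1/39752) + 31477/(-39233) = -6941/1/39752 + 31477*(-1/39233) = -6941*39752 - 31477/39233 = -275918632 - 31477/39233 = -10825115720733/39233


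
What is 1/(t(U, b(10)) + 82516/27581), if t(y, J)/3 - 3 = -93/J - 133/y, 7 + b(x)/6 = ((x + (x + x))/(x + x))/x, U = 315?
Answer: 56678955/992642582 ≈ 0.057099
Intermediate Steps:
b(x) = -42 + 9/x (b(x) = -42 + 6*(((x + (x + x))/(x + x))/x) = -42 + 6*(((x + 2*x)/((2*x)))/x) = -42 + 6*(((3*x)*(1/(2*x)))/x) = -42 + 6*(3/(2*x)) = -42 + 9/x)
t(y, J) = 9 - 399/y - 279/J (t(y, J) = 9 + 3*(-93/J - 133/y) = 9 + 3*(-133/y - 93/J) = 9 + (-399/y - 279/J) = 9 - 399/y - 279/J)
1/(t(U, b(10)) + 82516/27581) = 1/((9 - 399/315 - 279/(-42 + 9/10)) + 82516/27581) = 1/((9 - 399*1/315 - 279/(-42 + 9*(⅒))) + 82516*(1/27581)) = 1/((9 - 19/15 - 279/(-42 + 9/10)) + 82516/27581) = 1/((9 - 19/15 - 279/(-411/10)) + 82516/27581) = 1/((9 - 19/15 - 279*(-10/411)) + 82516/27581) = 1/((9 - 19/15 + 930/137) + 82516/27581) = 1/(29842/2055 + 82516/27581) = 1/(992642582/56678955) = 56678955/992642582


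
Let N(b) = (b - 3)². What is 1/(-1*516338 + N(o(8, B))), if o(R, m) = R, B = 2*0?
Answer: -1/516313 ≈ -1.9368e-6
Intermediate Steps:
B = 0
N(b) = (-3 + b)²
1/(-1*516338 + N(o(8, B))) = 1/(-1*516338 + (-3 + 8)²) = 1/(-516338 + 5²) = 1/(-516338 + 25) = 1/(-516313) = -1/516313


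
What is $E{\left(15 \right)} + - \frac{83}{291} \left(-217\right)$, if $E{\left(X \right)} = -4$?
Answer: $\frac{16847}{291} \approx 57.893$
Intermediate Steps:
$E{\left(15 \right)} + - \frac{83}{291} \left(-217\right) = -4 + - \frac{83}{291} \left(-217\right) = -4 + \left(-83\right) \frac{1}{291} \left(-217\right) = -4 - - \frac{18011}{291} = -4 + \frac{18011}{291} = \frac{16847}{291}$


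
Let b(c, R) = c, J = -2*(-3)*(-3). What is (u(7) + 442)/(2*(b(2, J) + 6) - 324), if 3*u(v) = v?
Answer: -1333/924 ≈ -1.4426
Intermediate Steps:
J = -18 (J = 6*(-3) = -18)
u(v) = v/3
(u(7) + 442)/(2*(b(2, J) + 6) - 324) = ((⅓)*7 + 442)/(2*(2 + 6) - 324) = (7/3 + 442)/(2*8 - 324) = 1333/(3*(16 - 324)) = (1333/3)/(-308) = (1333/3)*(-1/308) = -1333/924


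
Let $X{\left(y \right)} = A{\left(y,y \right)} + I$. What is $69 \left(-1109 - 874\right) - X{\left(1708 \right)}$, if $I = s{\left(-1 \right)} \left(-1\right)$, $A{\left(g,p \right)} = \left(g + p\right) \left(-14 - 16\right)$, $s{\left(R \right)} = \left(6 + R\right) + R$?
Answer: $-34343$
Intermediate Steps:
$s{\left(R \right)} = 6 + 2 R$
$A{\left(g,p \right)} = - 30 g - 30 p$ ($A{\left(g,p \right)} = \left(g + p\right) \left(-30\right) = - 30 g - 30 p$)
$I = -4$ ($I = \left(6 + 2 \left(-1\right)\right) \left(-1\right) = \left(6 - 2\right) \left(-1\right) = 4 \left(-1\right) = -4$)
$X{\left(y \right)} = -4 - 60 y$ ($X{\left(y \right)} = \left(- 30 y - 30 y\right) - 4 = - 60 y - 4 = -4 - 60 y$)
$69 \left(-1109 - 874\right) - X{\left(1708 \right)} = 69 \left(-1109 - 874\right) - \left(-4 - 102480\right) = 69 \left(-1983\right) - \left(-4 - 102480\right) = -136827 - -102484 = -136827 + 102484 = -34343$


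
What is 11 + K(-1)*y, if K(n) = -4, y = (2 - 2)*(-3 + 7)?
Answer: 11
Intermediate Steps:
y = 0 (y = 0*4 = 0)
11 + K(-1)*y = 11 - 4*0 = 11 + 0 = 11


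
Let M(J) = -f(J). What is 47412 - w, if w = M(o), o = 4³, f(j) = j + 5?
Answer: 47481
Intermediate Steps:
f(j) = 5 + j
o = 64
M(J) = -5 - J (M(J) = -(5 + J) = -5 - J)
w = -69 (w = -5 - 1*64 = -5 - 64 = -69)
47412 - w = 47412 - 1*(-69) = 47412 + 69 = 47481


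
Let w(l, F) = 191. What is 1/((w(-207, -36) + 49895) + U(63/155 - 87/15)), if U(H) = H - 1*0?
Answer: 155/7762494 ≈ 1.9968e-5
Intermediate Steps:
U(H) = H (U(H) = H + 0 = H)
1/((w(-207, -36) + 49895) + U(63/155 - 87/15)) = 1/((191 + 49895) + (63/155 - 87/15)) = 1/(50086 + (63*(1/155) - 87*1/15)) = 1/(50086 + (63/155 - 29/5)) = 1/(50086 - 836/155) = 1/(7762494/155) = 155/7762494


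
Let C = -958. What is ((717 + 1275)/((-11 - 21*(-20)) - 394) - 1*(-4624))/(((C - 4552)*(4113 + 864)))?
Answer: -3964/22852725 ≈ -0.00017346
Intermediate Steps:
((717 + 1275)/((-11 - 21*(-20)) - 394) - 1*(-4624))/(((C - 4552)*(4113 + 864))) = ((717 + 1275)/((-11 - 21*(-20)) - 394) - 1*(-4624))/(((-958 - 4552)*(4113 + 864))) = (1992/((-11 + 420) - 394) + 4624)/((-5510*4977)) = (1992/(409 - 394) + 4624)/(-27423270) = (1992/15 + 4624)*(-1/27423270) = (1992*(1/15) + 4624)*(-1/27423270) = (664/5 + 4624)*(-1/27423270) = (23784/5)*(-1/27423270) = -3964/22852725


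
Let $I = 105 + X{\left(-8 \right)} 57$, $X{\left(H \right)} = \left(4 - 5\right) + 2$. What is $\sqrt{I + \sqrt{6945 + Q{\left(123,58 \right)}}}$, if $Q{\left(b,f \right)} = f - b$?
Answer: $\sqrt{162 + 4 \sqrt{430}} \approx 15.651$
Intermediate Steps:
$X{\left(H \right)} = 1$ ($X{\left(H \right)} = -1 + 2 = 1$)
$I = 162$ ($I = 105 + 1 \cdot 57 = 105 + 57 = 162$)
$\sqrt{I + \sqrt{6945 + Q{\left(123,58 \right)}}} = \sqrt{162 + \sqrt{6945 + \left(58 - 123\right)}} = \sqrt{162 + \sqrt{6945 - 65}} = \sqrt{162 + \sqrt{6880}} = \sqrt{162 + 4 \sqrt{430}}$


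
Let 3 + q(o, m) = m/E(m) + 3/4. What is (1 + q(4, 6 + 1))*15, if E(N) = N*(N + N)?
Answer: -495/28 ≈ -17.679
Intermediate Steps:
E(N) = 2*N² (E(N) = N*(2*N) = 2*N²)
q(o, m) = -9/4 + 1/(2*m) (q(o, m) = -3 + (m/((2*m²)) + 3/4) = -3 + (m*(1/(2*m²)) + 3*(¼)) = -3 + (1/(2*m) + ¾) = -3 + (¾ + 1/(2*m)) = -9/4 + 1/(2*m))
(1 + q(4, 6 + 1))*15 = (1 + (2 - 9*(6 + 1))/(4*(6 + 1)))*15 = (1 + (¼)*(2 - 9*7)/7)*15 = (1 + (¼)*(⅐)*(2 - 63))*15 = (1 + (¼)*(⅐)*(-61))*15 = (1 - 61/28)*15 = -33/28*15 = -495/28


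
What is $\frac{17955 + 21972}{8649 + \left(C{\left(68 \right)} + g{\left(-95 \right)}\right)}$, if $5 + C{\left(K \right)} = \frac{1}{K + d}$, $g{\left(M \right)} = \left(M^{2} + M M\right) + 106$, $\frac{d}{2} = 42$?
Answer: $\frac{2022968}{1357867} \approx 1.4898$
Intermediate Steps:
$d = 84$ ($d = 2 \cdot 42 = 84$)
$g{\left(M \right)} = 106 + 2 M^{2}$ ($g{\left(M \right)} = \left(M^{2} + M^{2}\right) + 106 = 2 M^{2} + 106 = 106 + 2 M^{2}$)
$C{\left(K \right)} = -5 + \frac{1}{84 + K}$ ($C{\left(K \right)} = -5 + \frac{1}{K + 84} = -5 + \frac{1}{84 + K}$)
$\frac{17955 + 21972}{8649 + \left(C{\left(68 \right)} + g{\left(-95 \right)}\right)} = \frac{17955 + 21972}{8649 + \left(\frac{-419 - 340}{84 + 68} + \left(106 + 2 \left(-95\right)^{2}\right)\right)} = \frac{39927}{8649 + \left(\frac{-419 - 340}{152} + \left(106 + 2 \cdot 9025\right)\right)} = \frac{39927}{8649 + \left(\frac{1}{152} \left(-759\right) + \left(106 + 18050\right)\right)} = \frac{39927}{8649 + \left(- \frac{759}{152} + 18156\right)} = \frac{39927}{8649 + \frac{2758953}{152}} = \frac{39927}{\frac{4073601}{152}} = 39927 \cdot \frac{152}{4073601} = \frac{2022968}{1357867}$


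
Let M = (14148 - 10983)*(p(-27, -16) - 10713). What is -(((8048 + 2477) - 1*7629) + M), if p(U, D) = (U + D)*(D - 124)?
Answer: 14850449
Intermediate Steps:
p(U, D) = (-124 + D)*(D + U) (p(U, D) = (D + U)*(-124 + D) = (-124 + D)*(D + U))
M = -14853345 (M = (14148 - 10983)*(((-16)² - 124*(-16) - 124*(-27) - 16*(-27)) - 10713) = 3165*((256 + 1984 + 3348 + 432) - 10713) = 3165*(6020 - 10713) = 3165*(-4693) = -14853345)
-(((8048 + 2477) - 1*7629) + M) = -(((8048 + 2477) - 1*7629) - 14853345) = -((10525 - 7629) - 14853345) = -(2896 - 14853345) = -1*(-14850449) = 14850449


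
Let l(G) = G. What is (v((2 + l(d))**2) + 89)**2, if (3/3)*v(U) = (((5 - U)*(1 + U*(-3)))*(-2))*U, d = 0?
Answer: 31329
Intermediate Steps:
v(U) = -2*U*(1 - 3*U)*(5 - U) (v(U) = (((5 - U)*(1 + U*(-3)))*(-2))*U = (((5 - U)*(1 - 3*U))*(-2))*U = (((1 - 3*U)*(5 - U))*(-2))*U = (-2*(1 - 3*U)*(5 - U))*U = -2*U*(1 - 3*U)*(5 - U))
(v((2 + l(d))**2) + 89)**2 = (2*(2 + 0)**2*(-5 - 3*(2 + 0)**4 + 16*(2 + 0)**2) + 89)**2 = (2*2**2*(-5 - 3*(2**2)**2 + 16*2**2) + 89)**2 = (2*4*(-5 - 3*4**2 + 16*4) + 89)**2 = (2*4*(-5 - 3*16 + 64) + 89)**2 = (2*4*(-5 - 48 + 64) + 89)**2 = (2*4*11 + 89)**2 = (88 + 89)**2 = 177**2 = 31329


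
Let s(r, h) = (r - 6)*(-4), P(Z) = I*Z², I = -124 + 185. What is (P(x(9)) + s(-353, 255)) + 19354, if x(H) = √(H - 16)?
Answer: 20363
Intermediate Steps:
I = 61
x(H) = √(-16 + H)
P(Z) = 61*Z²
s(r, h) = 24 - 4*r (s(r, h) = (-6 + r)*(-4) = 24 - 4*r)
(P(x(9)) + s(-353, 255)) + 19354 = (61*(√(-16 + 9))² + (24 - 4*(-353))) + 19354 = (61*(√(-7))² + (24 + 1412)) + 19354 = (61*(I*√7)² + 1436) + 19354 = (61*(-7) + 1436) + 19354 = (-427 + 1436) + 19354 = 1009 + 19354 = 20363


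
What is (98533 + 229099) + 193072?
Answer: 520704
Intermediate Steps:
(98533 + 229099) + 193072 = 327632 + 193072 = 520704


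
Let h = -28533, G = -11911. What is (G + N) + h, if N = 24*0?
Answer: -40444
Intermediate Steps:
N = 0
(G + N) + h = (-11911 + 0) - 28533 = -11911 - 28533 = -40444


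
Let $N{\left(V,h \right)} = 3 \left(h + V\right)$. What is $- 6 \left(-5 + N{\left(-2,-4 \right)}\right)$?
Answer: $138$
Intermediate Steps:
$N{\left(V,h \right)} = 3 V + 3 h$ ($N{\left(V,h \right)} = 3 \left(V + h\right) = 3 V + 3 h$)
$- 6 \left(-5 + N{\left(-2,-4 \right)}\right) = - 6 \left(-5 + \left(3 \left(-2\right) + 3 \left(-4\right)\right)\right) = - 6 \left(-5 - 18\right) = \left(-6\right) \left(-23\right) = 138$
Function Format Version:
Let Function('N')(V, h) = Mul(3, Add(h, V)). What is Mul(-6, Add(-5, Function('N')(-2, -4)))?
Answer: 138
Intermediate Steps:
Function('N')(V, h) = Add(Mul(3, V), Mul(3, h)) (Function('N')(V, h) = Mul(3, Add(V, h)) = Add(Mul(3, V), Mul(3, h)))
Mul(-6, Add(-5, Function('N')(-2, -4))) = Mul(-6, Add(-5, Add(Mul(3, -2), Mul(3, -4)))) = Mul(-6, Add(-5, Add(-6, -12))) = Mul(-6, Add(-5, -18)) = Mul(-6, -23) = 138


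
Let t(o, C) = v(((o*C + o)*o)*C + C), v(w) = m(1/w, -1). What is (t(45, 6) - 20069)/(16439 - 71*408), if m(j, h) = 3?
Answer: 20066/12529 ≈ 1.6016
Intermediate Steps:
v(w) = 3
t(o, C) = 3
(t(45, 6) - 20069)/(16439 - 71*408) = (3 - 20069)/(16439 - 71*408) = -20066/(16439 - 28968) = -20066/(-12529) = -20066*(-1/12529) = 20066/12529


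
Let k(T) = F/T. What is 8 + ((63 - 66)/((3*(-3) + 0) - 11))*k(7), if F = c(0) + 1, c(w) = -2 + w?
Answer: 1117/140 ≈ 7.9786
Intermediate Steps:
F = -1 (F = (-2 + 0) + 1 = -2 + 1 = -1)
k(T) = -1/T
8 + ((63 - 66)/((3*(-3) + 0) - 11))*k(7) = 8 + ((63 - 66)/((3*(-3) + 0) - 11))*(-1/7) = 8 + (-3/((-9 + 0) - 11))*(-1*⅐) = 8 - 3/(-9 - 11)*(-⅐) = 8 - 3/(-20)*(-⅐) = 8 - 3*(-1/20)*(-⅐) = 8 + (3/20)*(-⅐) = 8 - 3/140 = 1117/140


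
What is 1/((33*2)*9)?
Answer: 1/594 ≈ 0.0016835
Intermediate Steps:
1/((33*2)*9) = 1/(66*9) = 1/594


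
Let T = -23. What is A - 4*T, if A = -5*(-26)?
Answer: 222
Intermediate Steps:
A = 130
A - 4*T = 130 - 4*(-23) = 130 + 92 = 222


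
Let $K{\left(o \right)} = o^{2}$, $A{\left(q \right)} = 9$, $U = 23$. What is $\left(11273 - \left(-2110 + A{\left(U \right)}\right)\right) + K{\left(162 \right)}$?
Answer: $39618$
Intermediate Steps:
$\left(11273 - \left(-2110 + A{\left(U \right)}\right)\right) + K{\left(162 \right)} = \left(11273 + \left(2110 - 9\right)\right) + 162^{2} = \left(11273 + \left(2110 - 9\right)\right) + 26244 = \left(11273 + 2101\right) + 26244 = 13374 + 26244 = 39618$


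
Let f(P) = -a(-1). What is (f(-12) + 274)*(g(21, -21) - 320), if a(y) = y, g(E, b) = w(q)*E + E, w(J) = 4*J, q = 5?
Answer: 33275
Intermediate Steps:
g(E, b) = 21*E (g(E, b) = (4*5)*E + E = 20*E + E = 21*E)
f(P) = 1 (f(P) = -1*(-1) = 1)
(f(-12) + 274)*(g(21, -21) - 320) = (1 + 274)*(21*21 - 320) = 275*(441 - 320) = 275*121 = 33275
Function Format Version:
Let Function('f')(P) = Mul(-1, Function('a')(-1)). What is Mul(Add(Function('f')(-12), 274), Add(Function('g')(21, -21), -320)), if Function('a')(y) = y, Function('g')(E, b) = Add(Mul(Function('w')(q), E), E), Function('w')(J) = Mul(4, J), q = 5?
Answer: 33275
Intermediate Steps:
Function('g')(E, b) = Mul(21, E) (Function('g')(E, b) = Add(Mul(Mul(4, 5), E), E) = Add(Mul(20, E), E) = Mul(21, E))
Function('f')(P) = 1 (Function('f')(P) = Mul(-1, -1) = 1)
Mul(Add(Function('f')(-12), 274), Add(Function('g')(21, -21), -320)) = Mul(Add(1, 274), Add(Mul(21, 21), -320)) = Mul(275, Add(441, -320)) = Mul(275, 121) = 33275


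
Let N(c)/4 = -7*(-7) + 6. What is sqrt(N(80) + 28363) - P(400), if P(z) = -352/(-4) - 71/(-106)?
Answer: -9399/106 + sqrt(28583) ≈ 80.395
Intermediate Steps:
P(z) = 9399/106 (P(z) = -352*(-1/4) - 71*(-1/106) = 88 + 71/106 = 9399/106)
N(c) = 220 (N(c) = 4*(-7*(-7) + 6) = 4*(49 + 6) = 4*55 = 220)
sqrt(N(80) + 28363) - P(400) = sqrt(220 + 28363) - 1*9399/106 = sqrt(28583) - 9399/106 = -9399/106 + sqrt(28583)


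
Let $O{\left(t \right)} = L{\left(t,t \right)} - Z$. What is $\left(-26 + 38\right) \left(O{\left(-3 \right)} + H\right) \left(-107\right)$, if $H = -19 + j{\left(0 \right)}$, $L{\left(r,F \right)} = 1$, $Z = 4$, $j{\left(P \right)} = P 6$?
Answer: $28248$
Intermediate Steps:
$j{\left(P \right)} = 6 P$
$O{\left(t \right)} = -3$ ($O{\left(t \right)} = 1 - 4 = -3$)
$H = -19$ ($H = -19 + 6 \cdot 0 = -19 + 0 = -19$)
$\left(-26 + 38\right) \left(O{\left(-3 \right)} + H\right) \left(-107\right) = \left(-26 + 38\right) \left(-3 - 19\right) \left(-107\right) = 12 \left(-22\right) \left(-107\right) = \left(-264\right) \left(-107\right) = 28248$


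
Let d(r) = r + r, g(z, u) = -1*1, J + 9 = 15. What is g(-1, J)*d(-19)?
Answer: 38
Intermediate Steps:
J = 6 (J = -9 + 15 = 6)
g(z, u) = -1
d(r) = 2*r
g(-1, J)*d(-19) = -2*(-19) = -1*(-38) = 38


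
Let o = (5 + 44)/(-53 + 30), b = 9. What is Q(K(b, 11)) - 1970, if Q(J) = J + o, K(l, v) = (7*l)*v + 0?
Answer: -29420/23 ≈ -1279.1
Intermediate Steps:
o = -49/23 (o = 49/(-23) = 49*(-1/23) = -49/23 ≈ -2.1304)
K(l, v) = 7*l*v (K(l, v) = 7*l*v + 0 = 7*l*v)
Q(J) = -49/23 + J (Q(J) = J - 49/23 = -49/23 + J)
Q(K(b, 11)) - 1970 = (-49/23 + 7*9*11) - 1970 = (-49/23 + 693) - 1970 = 15890/23 - 1970 = -29420/23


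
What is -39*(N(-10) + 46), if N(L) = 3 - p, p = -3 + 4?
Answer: -1872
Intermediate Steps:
p = 1
N(L) = 2 (N(L) = 3 - 1*1 = 3 - 1 = 2)
-39*(N(-10) + 46) = -39*(2 + 46) = -39*48 = -1872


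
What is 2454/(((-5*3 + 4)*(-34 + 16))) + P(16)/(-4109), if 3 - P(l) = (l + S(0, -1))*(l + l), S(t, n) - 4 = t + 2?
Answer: 1703714/135597 ≈ 12.565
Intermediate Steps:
S(t, n) = 6 + t (S(t, n) = 4 + (t + 2) = 4 + (2 + t) = 6 + t)
P(l) = 3 - 2*l*(6 + l) (P(l) = 3 - (l + (6 + 0))*(l + l) = 3 - (l + 6)*2*l = 3 - (6 + l)*2*l = 3 - 2*l*(6 + l))
2454/(((-5*3 + 4)*(-34 + 16))) + P(16)/(-4109) = 2454/(((-5*3 + 4)*(-34 + 16))) + (3 - 12*16 - 2*16²)/(-4109) = 2454/(((-15 + 4)*(-18))) + (3 - 192 - 2*256)*(-1/4109) = 2454/((-11*(-18))) + (3 - 192 - 512)*(-1/4109) = 2454/198 - 701*(-1/4109) = 2454*(1/198) + 701/4109 = 409/33 + 701/4109 = 1703714/135597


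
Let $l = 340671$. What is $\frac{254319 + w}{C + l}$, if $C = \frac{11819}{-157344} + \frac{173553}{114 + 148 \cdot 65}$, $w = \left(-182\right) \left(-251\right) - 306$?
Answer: $\frac{229504407459360}{260897147827951} \approx 0.87967$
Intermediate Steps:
$w = 45376$ ($w = 45682 - 306 = 45376$)
$C = \frac{13596238543}{765793248}$ ($C = 11819 \left(- \frac{1}{157344}\right) + \frac{173553}{114 + 9620} = - \frac{11819}{157344} + \frac{173553}{9734} = \frac{13596238543}{765793248} \approx 17.754$)
$\frac{254319 + w}{C + l} = \frac{254319 + 45376}{\frac{13596238543}{765793248} + 340671} = \frac{299695}{\frac{260897147827951}{765793248}} = 299695 \cdot \frac{765793248}{260897147827951} = \frac{229504407459360}{260897147827951}$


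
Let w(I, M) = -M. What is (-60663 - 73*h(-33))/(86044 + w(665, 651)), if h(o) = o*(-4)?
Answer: -70299/85393 ≈ -0.82324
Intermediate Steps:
h(o) = -4*o
(-60663 - 73*h(-33))/(86044 + w(665, 651)) = (-60663 - (-292)*(-33))/(86044 - 1*651) = (-60663 - 73*132)/(86044 - 651) = (-60663 - 9636)/85393 = -70299*1/85393 = -70299/85393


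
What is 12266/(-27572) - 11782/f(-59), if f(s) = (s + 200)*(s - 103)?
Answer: 11168333/157449906 ≈ 0.070933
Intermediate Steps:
f(s) = (-103 + s)*(200 + s) (f(s) = (200 + s)*(-103 + s) = (-103 + s)*(200 + s))
12266/(-27572) - 11782/f(-59) = 12266/(-27572) - 11782/(-20600 + (-59)² + 97*(-59)) = 12266*(-1/27572) - 11782/(-20600 + 3481 - 5723) = -6133/13786 - 11782/(-22842) = -6133/13786 - 11782*(-1/22842) = -6133/13786 + 5891/11421 = 11168333/157449906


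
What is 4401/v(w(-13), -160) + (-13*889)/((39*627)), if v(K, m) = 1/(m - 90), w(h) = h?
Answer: -2069571139/1881 ≈ -1.1003e+6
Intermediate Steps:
v(K, m) = 1/(-90 + m)
4401/v(w(-13), -160) + (-13*889)/((39*627)) = 4401/(1/(-90 - 160)) + (-13*889)/((39*627)) = 4401/(1/(-250)) - 11557/24453 = 4401/(-1/250) - 11557*1/24453 = 4401*(-250) - 889/1881 = -1100250 - 889/1881 = -2069571139/1881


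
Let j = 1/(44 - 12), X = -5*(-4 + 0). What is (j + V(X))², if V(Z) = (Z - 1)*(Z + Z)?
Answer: 591511041/1024 ≈ 5.7765e+5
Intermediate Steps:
X = 20 (X = -5*(-4) = 20)
j = 1/32 ≈ 0.031250
V(Z) = 2*Z*(-1 + Z) (V(Z) = (-1 + Z)*(2*Z) = 2*Z*(-1 + Z))
(j + V(X))² = (1/32 + 2*20*(-1 + 20))² = (1/32 + 2*20*19)² = (1/32 + 760)² = (24321/32)² = 591511041/1024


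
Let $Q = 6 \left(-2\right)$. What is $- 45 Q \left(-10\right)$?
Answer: $-5400$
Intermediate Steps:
$Q = -12$
$- 45 Q \left(-10\right) = \left(-45\right) \left(-12\right) \left(-10\right) = 540 \left(-10\right) = -5400$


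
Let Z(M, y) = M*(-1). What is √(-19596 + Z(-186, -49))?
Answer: I*√19410 ≈ 139.32*I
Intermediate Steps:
Z(M, y) = -M
√(-19596 + Z(-186, -49)) = √(-19596 - 1*(-186)) = √(-19596 + 186) = √(-19410) = I*√19410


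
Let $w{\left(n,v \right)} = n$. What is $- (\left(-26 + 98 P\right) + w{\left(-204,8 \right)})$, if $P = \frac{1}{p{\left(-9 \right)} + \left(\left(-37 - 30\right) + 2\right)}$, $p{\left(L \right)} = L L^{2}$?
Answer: $\frac{91359}{397} \approx 230.12$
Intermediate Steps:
$p{\left(L \right)} = L^{3}$
$P = - \frac{1}{794}$ ($P = \frac{1}{\left(-9\right)^{3} + \left(\left(-37 - 30\right) + 2\right)} = \frac{1}{-729 + \left(\left(-37 - 30\right) + 2\right)} = \frac{1}{-729 + \left(-67 + 2\right)} = \frac{1}{-729 - 65} = \frac{1}{-794} = - \frac{1}{794} \approx -0.0012594$)
$- (\left(-26 + 98 P\right) + w{\left(-204,8 \right)}) = - (\left(-26 + 98 \left(- \frac{1}{794}\right)\right) - 204) = - (\left(-26 - \frac{49}{397}\right) - 204) = - (- \frac{10371}{397} - 204) = \left(-1\right) \left(- \frac{91359}{397}\right) = \frac{91359}{397}$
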